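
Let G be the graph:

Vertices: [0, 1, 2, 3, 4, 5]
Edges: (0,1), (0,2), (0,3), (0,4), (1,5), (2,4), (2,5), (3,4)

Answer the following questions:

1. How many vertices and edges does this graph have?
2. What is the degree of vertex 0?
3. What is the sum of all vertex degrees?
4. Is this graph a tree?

Count: 6 vertices, 8 edges.
Vertex 0 has neighbors [1, 2, 3, 4], degree = 4.
Handshaking lemma: 2 * 8 = 16.
A tree on 6 vertices has 5 edges. This graph has 8 edges (3 extra). Not a tree.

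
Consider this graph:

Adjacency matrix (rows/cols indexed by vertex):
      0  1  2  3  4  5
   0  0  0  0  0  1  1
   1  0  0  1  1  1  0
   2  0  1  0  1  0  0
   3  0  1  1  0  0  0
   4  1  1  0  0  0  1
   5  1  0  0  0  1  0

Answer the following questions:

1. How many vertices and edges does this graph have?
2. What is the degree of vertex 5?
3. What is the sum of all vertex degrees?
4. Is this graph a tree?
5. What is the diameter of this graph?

Count: 6 vertices, 7 edges.
Vertex 5 has neighbors [0, 4], degree = 2.
Handshaking lemma: 2 * 7 = 14.
A tree on 6 vertices has 5 edges. This graph has 7 edges (2 extra). Not a tree.
Diameter (longest shortest path) = 3.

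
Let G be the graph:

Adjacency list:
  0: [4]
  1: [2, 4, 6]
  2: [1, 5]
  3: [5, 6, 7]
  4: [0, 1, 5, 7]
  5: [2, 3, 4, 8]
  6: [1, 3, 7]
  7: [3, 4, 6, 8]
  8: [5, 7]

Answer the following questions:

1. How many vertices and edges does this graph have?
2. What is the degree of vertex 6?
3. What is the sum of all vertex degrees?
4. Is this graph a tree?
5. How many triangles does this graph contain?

Count: 9 vertices, 13 edges.
Vertex 6 has neighbors [1, 3, 7], degree = 3.
Handshaking lemma: 2 * 13 = 26.
A tree on 9 vertices has 8 edges. This graph has 13 edges (5 extra). Not a tree.
Number of triangles = 1.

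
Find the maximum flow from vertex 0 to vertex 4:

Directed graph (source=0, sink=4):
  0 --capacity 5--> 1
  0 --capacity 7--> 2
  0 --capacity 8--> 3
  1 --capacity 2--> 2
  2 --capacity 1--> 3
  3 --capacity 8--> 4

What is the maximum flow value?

Computing max flow:
  Flow on (0->1): 1/5
  Flow on (0->3): 7/8
  Flow on (1->2): 1/2
  Flow on (2->3): 1/1
  Flow on (3->4): 8/8
Maximum flow = 8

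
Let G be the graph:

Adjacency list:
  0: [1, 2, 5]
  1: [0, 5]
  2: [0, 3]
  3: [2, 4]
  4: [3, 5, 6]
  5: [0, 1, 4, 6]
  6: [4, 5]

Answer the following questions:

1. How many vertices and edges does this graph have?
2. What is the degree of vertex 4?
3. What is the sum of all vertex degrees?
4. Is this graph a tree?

Count: 7 vertices, 9 edges.
Vertex 4 has neighbors [3, 5, 6], degree = 3.
Handshaking lemma: 2 * 9 = 18.
A tree on 7 vertices has 6 edges. This graph has 9 edges (3 extra). Not a tree.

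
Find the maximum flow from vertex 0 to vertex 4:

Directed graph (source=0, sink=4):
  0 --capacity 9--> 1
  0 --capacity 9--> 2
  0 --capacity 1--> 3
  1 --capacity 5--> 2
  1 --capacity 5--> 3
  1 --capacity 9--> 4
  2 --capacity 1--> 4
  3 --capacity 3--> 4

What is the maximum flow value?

Computing max flow:
  Flow on (0->1): 9/9
  Flow on (0->2): 1/9
  Flow on (0->3): 1/1
  Flow on (1->4): 9/9
  Flow on (2->4): 1/1
  Flow on (3->4): 1/3
Maximum flow = 11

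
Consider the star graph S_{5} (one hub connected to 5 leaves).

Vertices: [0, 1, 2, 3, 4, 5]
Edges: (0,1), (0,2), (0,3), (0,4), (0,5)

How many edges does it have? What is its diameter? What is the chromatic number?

Star graph S_{5}: the hub connects to all 5 leaves.
Edges = 5.
Diameter = 2 (any leaf to hub is 1, leaf to leaf through hub is 2).
Star graphs are bipartite (hub vs leaves), so chromatic number = 2.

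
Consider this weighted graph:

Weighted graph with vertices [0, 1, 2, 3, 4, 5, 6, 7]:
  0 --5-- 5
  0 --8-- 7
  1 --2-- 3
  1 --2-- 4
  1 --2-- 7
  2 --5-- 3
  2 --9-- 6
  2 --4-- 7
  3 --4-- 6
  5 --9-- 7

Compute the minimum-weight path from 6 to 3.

Using Dijkstra's algorithm from vertex 6:
Shortest path: 6 -> 3
Total weight: 4 = 4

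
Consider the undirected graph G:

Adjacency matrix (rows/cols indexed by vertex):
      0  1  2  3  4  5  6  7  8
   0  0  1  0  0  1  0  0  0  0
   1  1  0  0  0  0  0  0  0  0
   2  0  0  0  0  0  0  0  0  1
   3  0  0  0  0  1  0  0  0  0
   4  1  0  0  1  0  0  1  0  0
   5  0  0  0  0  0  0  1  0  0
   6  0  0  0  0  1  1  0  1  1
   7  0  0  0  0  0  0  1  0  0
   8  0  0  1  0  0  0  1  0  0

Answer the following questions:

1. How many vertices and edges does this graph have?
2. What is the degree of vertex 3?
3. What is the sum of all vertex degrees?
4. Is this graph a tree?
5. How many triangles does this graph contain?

Count: 9 vertices, 8 edges.
Vertex 3 has neighbors [4], degree = 1.
Handshaking lemma: 2 * 8 = 16.
A graph is a tree iff it is connected and has exactly n-1 edges. This graph is connected (all 9 vertices in one component) and has 9-1 = 8 edges. It is a tree.
Number of triangles = 0.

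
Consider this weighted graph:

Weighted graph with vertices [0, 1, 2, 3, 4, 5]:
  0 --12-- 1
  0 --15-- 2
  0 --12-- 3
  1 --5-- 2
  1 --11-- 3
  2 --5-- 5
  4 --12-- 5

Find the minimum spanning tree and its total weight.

Applying Kruskal's algorithm (sort edges by weight, add if no cycle):
  Add (1,2) w=5
  Add (2,5) w=5
  Add (1,3) w=11
  Add (0,3) w=12
  Skip (0,1) w=12 (creates cycle)
  Add (4,5) w=12
  Skip (0,2) w=15 (creates cycle)
MST weight = 45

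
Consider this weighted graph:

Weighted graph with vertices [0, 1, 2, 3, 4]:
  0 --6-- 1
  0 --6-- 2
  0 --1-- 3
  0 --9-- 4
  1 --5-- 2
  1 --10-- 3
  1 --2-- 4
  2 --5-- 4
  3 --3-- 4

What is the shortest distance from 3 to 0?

Using Dijkstra's algorithm from vertex 3:
Shortest path: 3 -> 0
Total weight: 1 = 1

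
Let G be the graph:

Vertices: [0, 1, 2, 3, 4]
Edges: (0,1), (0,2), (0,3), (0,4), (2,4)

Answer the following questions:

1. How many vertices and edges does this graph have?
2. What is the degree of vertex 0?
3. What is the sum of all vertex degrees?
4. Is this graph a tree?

Count: 5 vertices, 5 edges.
Vertex 0 has neighbors [1, 2, 3, 4], degree = 4.
Handshaking lemma: 2 * 5 = 10.
A tree on 5 vertices has 4 edges. This graph has 5 edges (1 extra). Not a tree.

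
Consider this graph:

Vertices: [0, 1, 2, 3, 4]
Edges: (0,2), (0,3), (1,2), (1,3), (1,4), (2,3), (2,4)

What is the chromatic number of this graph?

The graph has a maximum clique of size 3 (lower bound on chromatic number).
A valid 3-coloring: {0: 1, 1: 1, 2: 0, 3: 2, 4: 2}.
Chromatic number = 3.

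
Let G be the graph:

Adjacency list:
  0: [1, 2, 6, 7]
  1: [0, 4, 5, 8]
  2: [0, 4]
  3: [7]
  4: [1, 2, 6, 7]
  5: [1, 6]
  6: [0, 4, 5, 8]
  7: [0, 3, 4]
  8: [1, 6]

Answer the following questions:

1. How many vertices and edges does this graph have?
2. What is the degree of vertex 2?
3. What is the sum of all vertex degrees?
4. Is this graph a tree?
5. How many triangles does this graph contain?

Count: 9 vertices, 13 edges.
Vertex 2 has neighbors [0, 4], degree = 2.
Handshaking lemma: 2 * 13 = 26.
A tree on 9 vertices has 8 edges. This graph has 13 edges (5 extra). Not a tree.
Number of triangles = 0.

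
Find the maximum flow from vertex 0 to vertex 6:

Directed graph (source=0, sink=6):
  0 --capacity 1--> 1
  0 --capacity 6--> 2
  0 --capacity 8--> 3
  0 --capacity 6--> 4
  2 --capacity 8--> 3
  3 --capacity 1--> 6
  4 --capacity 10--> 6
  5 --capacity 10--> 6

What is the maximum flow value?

Computing max flow:
  Flow on (0->3): 1/8
  Flow on (0->4): 6/6
  Flow on (3->6): 1/1
  Flow on (4->6): 6/10
Maximum flow = 7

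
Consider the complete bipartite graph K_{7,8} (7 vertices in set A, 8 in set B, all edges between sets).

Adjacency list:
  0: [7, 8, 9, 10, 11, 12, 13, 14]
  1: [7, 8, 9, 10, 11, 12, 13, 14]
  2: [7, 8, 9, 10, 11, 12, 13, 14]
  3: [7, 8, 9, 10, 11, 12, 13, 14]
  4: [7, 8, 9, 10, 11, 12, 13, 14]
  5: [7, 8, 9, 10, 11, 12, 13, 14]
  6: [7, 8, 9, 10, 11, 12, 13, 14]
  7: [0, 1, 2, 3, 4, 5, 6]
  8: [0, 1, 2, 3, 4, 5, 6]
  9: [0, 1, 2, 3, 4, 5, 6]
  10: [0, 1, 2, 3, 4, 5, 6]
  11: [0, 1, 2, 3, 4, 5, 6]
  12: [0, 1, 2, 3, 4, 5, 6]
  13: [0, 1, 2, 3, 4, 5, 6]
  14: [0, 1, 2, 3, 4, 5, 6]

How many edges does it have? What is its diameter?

K_{7,8} has 7 * 8 = 56 edges.
Any vertex reaches any opposite-side vertex in 1 step; same-side vertices reach in 2 steps via any opposite-side vertex.
Diameter = 2.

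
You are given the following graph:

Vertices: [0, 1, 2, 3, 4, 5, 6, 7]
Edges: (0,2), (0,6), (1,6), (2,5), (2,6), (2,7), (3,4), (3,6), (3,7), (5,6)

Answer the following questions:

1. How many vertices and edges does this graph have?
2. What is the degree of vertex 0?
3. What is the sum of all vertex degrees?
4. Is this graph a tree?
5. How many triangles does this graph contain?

Count: 8 vertices, 10 edges.
Vertex 0 has neighbors [2, 6], degree = 2.
Handshaking lemma: 2 * 10 = 20.
A tree on 8 vertices has 7 edges. This graph has 10 edges (3 extra). Not a tree.
Number of triangles = 2.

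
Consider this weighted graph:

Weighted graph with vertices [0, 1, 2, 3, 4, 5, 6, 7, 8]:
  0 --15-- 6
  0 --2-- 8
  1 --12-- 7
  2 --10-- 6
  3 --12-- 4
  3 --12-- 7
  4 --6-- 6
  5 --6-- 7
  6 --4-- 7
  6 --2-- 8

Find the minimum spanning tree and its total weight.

Applying Kruskal's algorithm (sort edges by weight, add if no cycle):
  Add (0,8) w=2
  Add (6,8) w=2
  Add (6,7) w=4
  Add (4,6) w=6
  Add (5,7) w=6
  Add (2,6) w=10
  Add (1,7) w=12
  Add (3,7) w=12
  Skip (3,4) w=12 (creates cycle)
  Skip (0,6) w=15 (creates cycle)
MST weight = 54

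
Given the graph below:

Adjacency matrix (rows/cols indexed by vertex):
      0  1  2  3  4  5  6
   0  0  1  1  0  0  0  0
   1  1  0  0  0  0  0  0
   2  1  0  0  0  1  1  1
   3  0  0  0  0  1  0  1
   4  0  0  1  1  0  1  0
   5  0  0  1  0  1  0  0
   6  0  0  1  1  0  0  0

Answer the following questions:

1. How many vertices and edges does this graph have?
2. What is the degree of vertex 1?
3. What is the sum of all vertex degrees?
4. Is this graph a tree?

Count: 7 vertices, 8 edges.
Vertex 1 has neighbors [0], degree = 1.
Handshaking lemma: 2 * 8 = 16.
A tree on 7 vertices has 6 edges. This graph has 8 edges (2 extra). Not a tree.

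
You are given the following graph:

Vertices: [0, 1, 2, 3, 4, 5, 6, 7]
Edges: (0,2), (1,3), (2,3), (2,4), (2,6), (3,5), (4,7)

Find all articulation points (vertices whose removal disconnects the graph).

An articulation point is a vertex whose removal disconnects the graph.
Articulation points: [2, 3, 4]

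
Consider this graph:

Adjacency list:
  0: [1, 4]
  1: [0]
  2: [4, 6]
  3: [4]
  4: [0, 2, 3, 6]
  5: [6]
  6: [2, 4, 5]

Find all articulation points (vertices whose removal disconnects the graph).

An articulation point is a vertex whose removal disconnects the graph.
Articulation points: [0, 4, 6]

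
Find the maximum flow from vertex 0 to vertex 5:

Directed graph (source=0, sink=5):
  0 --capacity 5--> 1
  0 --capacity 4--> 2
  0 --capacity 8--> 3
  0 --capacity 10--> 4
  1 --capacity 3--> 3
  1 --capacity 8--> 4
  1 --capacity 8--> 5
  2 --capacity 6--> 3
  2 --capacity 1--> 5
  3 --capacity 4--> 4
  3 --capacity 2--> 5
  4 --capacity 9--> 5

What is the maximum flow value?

Computing max flow:
  Flow on (0->1): 5/5
  Flow on (0->2): 1/4
  Flow on (0->3): 6/8
  Flow on (0->4): 5/10
  Flow on (1->5): 5/8
  Flow on (2->5): 1/1
  Flow on (3->4): 4/4
  Flow on (3->5): 2/2
  Flow on (4->5): 9/9
Maximum flow = 17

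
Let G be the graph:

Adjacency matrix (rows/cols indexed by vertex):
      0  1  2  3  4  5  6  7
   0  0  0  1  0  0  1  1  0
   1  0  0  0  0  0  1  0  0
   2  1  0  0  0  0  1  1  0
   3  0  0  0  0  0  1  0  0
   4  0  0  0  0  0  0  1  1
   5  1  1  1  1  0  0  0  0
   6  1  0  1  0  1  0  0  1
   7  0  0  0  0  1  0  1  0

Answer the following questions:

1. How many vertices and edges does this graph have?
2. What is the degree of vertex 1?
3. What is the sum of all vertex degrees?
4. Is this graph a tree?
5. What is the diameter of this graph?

Count: 8 vertices, 10 edges.
Vertex 1 has neighbors [5], degree = 1.
Handshaking lemma: 2 * 10 = 20.
A tree on 8 vertices has 7 edges. This graph has 10 edges (3 extra). Not a tree.
Diameter (longest shortest path) = 4.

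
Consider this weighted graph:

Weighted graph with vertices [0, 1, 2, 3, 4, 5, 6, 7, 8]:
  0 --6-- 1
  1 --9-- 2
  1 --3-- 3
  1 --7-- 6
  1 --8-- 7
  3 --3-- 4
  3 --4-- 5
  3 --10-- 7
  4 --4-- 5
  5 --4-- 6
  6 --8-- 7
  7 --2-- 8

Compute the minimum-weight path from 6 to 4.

Using Dijkstra's algorithm from vertex 6:
Shortest path: 6 -> 5 -> 4
Total weight: 4 + 4 = 8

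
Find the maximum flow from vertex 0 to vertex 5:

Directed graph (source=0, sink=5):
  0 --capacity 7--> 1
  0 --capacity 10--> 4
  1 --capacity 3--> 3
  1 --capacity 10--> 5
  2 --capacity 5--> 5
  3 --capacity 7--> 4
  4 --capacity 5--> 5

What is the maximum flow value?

Computing max flow:
  Flow on (0->1): 7/7
  Flow on (0->4): 5/10
  Flow on (1->5): 7/10
  Flow on (4->5): 5/5
Maximum flow = 12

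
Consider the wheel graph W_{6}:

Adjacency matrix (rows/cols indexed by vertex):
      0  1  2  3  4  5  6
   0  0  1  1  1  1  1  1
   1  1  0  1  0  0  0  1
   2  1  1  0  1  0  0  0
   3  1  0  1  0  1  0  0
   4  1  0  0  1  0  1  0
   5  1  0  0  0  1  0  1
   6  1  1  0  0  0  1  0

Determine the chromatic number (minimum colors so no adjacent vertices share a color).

W_{6} = C_{6} plus a hub adjacent to every cycle vertex.
The outer cycle needs 2 colors (even cycle); the hub is adjacent to all of them so needs a fresh color.
Chromatic number = 2 + 1 = 3.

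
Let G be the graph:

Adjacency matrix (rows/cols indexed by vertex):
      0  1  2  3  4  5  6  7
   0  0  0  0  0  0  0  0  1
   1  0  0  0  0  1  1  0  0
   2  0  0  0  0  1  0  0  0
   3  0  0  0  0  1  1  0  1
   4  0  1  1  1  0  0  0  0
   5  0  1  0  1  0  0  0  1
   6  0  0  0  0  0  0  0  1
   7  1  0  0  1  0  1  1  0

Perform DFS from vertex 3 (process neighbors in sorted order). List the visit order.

DFS from vertex 3 (neighbors processed in ascending order):
Visit order: 3, 4, 1, 5, 7, 0, 6, 2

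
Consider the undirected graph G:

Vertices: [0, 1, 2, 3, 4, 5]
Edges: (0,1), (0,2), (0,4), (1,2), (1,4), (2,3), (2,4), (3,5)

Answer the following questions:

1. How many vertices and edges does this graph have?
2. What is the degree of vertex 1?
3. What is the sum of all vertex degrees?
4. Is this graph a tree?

Count: 6 vertices, 8 edges.
Vertex 1 has neighbors [0, 2, 4], degree = 3.
Handshaking lemma: 2 * 8 = 16.
A tree on 6 vertices has 5 edges. This graph has 8 edges (3 extra). Not a tree.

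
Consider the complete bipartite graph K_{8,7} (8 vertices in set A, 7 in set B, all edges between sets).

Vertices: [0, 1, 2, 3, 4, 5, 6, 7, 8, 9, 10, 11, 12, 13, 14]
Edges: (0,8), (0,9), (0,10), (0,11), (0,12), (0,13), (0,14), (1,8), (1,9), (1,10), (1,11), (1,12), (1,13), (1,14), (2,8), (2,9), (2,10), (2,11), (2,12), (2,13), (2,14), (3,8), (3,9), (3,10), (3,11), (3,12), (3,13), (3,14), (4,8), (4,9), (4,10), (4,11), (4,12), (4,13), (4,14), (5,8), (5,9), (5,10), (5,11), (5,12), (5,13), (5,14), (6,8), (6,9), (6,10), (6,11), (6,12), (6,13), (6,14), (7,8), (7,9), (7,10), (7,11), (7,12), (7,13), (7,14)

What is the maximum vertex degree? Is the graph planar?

Set-A vertices have degree 7; set-B vertices have degree 8. Maximum degree = max(8,7) = 8.
K_{8,7} contains K_{3,3} as a subgraph (since both sides have >= 3 vertices); by Kuratowski's theorem it is not planar.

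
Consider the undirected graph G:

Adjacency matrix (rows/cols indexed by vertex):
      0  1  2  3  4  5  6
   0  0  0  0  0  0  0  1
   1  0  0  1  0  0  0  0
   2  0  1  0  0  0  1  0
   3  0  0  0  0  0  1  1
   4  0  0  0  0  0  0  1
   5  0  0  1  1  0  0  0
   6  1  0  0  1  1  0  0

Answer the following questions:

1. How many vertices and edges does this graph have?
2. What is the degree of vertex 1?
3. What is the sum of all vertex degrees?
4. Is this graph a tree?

Count: 7 vertices, 6 edges.
Vertex 1 has neighbors [2], degree = 1.
Handshaking lemma: 2 * 6 = 12.
A graph is a tree iff it is connected and has exactly n-1 edges. This graph is connected (all 7 vertices in one component) and has 7-1 = 6 edges. It is a tree.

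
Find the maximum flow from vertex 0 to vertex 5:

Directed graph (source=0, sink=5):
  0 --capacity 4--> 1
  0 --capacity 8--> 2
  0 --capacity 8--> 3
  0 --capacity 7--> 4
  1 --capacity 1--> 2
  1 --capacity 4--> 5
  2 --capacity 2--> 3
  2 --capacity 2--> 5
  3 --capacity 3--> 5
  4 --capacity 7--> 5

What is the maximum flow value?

Computing max flow:
  Flow on (0->1): 4/4
  Flow on (0->2): 4/8
  Flow on (0->3): 1/8
  Flow on (0->4): 7/7
  Flow on (1->5): 4/4
  Flow on (2->3): 2/2
  Flow on (2->5): 2/2
  Flow on (3->5): 3/3
  Flow on (4->5): 7/7
Maximum flow = 16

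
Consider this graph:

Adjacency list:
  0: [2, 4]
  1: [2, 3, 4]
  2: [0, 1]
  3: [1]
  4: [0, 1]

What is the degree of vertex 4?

Vertex 4 has neighbors [0, 1], so deg(4) = 2.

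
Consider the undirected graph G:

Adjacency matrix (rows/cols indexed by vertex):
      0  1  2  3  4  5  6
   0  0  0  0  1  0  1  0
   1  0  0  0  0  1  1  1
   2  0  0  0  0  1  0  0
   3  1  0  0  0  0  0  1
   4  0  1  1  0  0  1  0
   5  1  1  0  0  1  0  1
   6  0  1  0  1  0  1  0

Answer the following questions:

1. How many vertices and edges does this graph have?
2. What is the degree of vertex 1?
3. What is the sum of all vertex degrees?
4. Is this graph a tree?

Count: 7 vertices, 9 edges.
Vertex 1 has neighbors [4, 5, 6], degree = 3.
Handshaking lemma: 2 * 9 = 18.
A tree on 7 vertices has 6 edges. This graph has 9 edges (3 extra). Not a tree.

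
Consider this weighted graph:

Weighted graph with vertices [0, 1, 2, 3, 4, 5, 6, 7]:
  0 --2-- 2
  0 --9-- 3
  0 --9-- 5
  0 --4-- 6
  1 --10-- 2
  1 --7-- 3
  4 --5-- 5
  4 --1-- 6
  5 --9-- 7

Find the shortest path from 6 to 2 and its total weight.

Using Dijkstra's algorithm from vertex 6:
Shortest path: 6 -> 0 -> 2
Total weight: 4 + 2 = 6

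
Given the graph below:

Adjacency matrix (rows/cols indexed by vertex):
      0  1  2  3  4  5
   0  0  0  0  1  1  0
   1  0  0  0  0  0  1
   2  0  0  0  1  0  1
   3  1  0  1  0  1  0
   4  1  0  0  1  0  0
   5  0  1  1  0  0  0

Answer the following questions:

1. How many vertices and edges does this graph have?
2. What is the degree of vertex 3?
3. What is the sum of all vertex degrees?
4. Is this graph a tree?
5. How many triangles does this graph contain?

Count: 6 vertices, 6 edges.
Vertex 3 has neighbors [0, 2, 4], degree = 3.
Handshaking lemma: 2 * 6 = 12.
A tree on 6 vertices has 5 edges. This graph has 6 edges (1 extra). Not a tree.
Number of triangles = 1.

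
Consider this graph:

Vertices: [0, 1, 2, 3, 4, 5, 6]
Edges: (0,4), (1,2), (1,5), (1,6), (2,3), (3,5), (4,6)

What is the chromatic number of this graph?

The graph has a maximum clique of size 2 (lower bound on chromatic number).
A valid 2-coloring: {0: 1, 1: 0, 2: 1, 3: 0, 4: 0, 5: 1, 6: 1}.
Chromatic number = 2.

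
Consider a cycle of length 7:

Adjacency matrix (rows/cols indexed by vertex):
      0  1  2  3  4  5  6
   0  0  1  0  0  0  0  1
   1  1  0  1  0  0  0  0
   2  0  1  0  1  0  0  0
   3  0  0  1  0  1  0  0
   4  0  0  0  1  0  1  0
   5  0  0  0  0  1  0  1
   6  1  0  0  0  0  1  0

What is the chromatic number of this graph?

This is an odd cycle (C_7). Odd cycles are not bipartite (any 2-coloring forces two adjacent vertices to match), and 3 colors suffice.
Chromatic number = 3.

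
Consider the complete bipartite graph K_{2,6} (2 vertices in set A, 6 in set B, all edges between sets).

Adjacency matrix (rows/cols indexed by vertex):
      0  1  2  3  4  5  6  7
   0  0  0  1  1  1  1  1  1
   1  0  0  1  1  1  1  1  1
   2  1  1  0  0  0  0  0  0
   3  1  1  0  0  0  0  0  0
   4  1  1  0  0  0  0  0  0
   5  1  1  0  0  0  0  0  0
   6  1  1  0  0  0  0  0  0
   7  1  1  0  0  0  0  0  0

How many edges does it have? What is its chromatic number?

K_{2,6} has 2 * 6 = 12 edges.
Bipartite graphs have chromatic number 2 (color each partition differently).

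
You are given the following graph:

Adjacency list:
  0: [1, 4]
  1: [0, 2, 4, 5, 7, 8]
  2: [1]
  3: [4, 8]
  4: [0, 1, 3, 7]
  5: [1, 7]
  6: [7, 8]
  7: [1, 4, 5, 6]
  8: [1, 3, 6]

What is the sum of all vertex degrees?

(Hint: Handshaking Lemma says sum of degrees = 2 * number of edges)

Count edges: 13 edges.
By Handshaking Lemma: sum of degrees = 2 * 13 = 26.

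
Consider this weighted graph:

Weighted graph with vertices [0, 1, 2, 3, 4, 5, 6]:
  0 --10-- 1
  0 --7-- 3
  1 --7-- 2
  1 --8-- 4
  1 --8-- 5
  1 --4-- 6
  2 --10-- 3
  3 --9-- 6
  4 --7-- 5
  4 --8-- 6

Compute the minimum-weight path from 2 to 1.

Using Dijkstra's algorithm from vertex 2:
Shortest path: 2 -> 1
Total weight: 7 = 7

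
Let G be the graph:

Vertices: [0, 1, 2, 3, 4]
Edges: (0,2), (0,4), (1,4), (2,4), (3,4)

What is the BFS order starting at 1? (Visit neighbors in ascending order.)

BFS from vertex 1 (neighbors processed in ascending order):
Visit order: 1, 4, 0, 2, 3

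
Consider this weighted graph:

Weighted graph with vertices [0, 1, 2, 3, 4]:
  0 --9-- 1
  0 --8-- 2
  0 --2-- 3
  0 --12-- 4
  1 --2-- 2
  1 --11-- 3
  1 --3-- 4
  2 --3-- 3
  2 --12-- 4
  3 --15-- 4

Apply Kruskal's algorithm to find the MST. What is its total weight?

Applying Kruskal's algorithm (sort edges by weight, add if no cycle):
  Add (0,3) w=2
  Add (1,2) w=2
  Add (1,4) w=3
  Add (2,3) w=3
  Skip (0,2) w=8 (creates cycle)
  Skip (0,1) w=9 (creates cycle)
  Skip (1,3) w=11 (creates cycle)
  Skip (0,4) w=12 (creates cycle)
  Skip (2,4) w=12 (creates cycle)
  Skip (3,4) w=15 (creates cycle)
MST weight = 10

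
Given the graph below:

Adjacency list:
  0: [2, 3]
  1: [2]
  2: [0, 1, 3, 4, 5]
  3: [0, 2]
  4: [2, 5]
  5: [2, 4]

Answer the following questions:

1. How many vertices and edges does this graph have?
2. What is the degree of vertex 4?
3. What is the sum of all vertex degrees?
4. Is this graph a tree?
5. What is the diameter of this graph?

Count: 6 vertices, 7 edges.
Vertex 4 has neighbors [2, 5], degree = 2.
Handshaking lemma: 2 * 7 = 14.
A tree on 6 vertices has 5 edges. This graph has 7 edges (2 extra). Not a tree.
Diameter (longest shortest path) = 2.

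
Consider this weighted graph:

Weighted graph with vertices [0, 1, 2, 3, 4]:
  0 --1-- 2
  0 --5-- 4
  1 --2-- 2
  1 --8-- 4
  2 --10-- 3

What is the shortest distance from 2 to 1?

Using Dijkstra's algorithm from vertex 2:
Shortest path: 2 -> 1
Total weight: 2 = 2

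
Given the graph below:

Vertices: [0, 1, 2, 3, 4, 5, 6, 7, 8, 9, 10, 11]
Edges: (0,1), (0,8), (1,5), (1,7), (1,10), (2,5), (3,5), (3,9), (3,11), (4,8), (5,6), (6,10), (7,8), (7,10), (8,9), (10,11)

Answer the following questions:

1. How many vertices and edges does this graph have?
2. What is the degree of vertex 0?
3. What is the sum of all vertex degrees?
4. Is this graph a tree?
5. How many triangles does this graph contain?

Count: 12 vertices, 16 edges.
Vertex 0 has neighbors [1, 8], degree = 2.
Handshaking lemma: 2 * 16 = 32.
A tree on 12 vertices has 11 edges. This graph has 16 edges (5 extra). Not a tree.
Number of triangles = 1.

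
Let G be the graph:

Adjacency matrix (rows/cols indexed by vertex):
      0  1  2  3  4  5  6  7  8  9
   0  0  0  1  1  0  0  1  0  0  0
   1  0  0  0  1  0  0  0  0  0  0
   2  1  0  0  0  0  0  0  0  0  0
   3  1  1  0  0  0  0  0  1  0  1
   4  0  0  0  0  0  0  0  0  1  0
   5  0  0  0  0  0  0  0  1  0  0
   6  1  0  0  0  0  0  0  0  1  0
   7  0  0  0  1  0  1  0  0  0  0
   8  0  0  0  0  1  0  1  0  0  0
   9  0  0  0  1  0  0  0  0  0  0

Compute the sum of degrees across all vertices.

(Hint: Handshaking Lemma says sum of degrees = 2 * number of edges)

Count edges: 9 edges.
By Handshaking Lemma: sum of degrees = 2 * 9 = 18.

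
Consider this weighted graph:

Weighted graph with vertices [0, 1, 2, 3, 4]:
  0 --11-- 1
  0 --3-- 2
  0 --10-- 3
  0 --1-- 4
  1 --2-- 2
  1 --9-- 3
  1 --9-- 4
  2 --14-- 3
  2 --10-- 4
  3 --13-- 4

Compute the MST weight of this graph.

Applying Kruskal's algorithm (sort edges by weight, add if no cycle):
  Add (0,4) w=1
  Add (1,2) w=2
  Add (0,2) w=3
  Skip (1,4) w=9 (creates cycle)
  Add (1,3) w=9
  Skip (0,3) w=10 (creates cycle)
  Skip (2,4) w=10 (creates cycle)
  Skip (0,1) w=11 (creates cycle)
  Skip (3,4) w=13 (creates cycle)
  Skip (2,3) w=14 (creates cycle)
MST weight = 15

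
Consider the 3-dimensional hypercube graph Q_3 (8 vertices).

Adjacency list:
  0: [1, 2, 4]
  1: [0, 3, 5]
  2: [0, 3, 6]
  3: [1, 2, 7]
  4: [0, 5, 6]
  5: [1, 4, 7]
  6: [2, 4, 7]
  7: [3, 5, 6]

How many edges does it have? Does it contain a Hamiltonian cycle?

Q_3 has 8 * 3 / 2 = 12 edges.
Q_3 (d >= 2) always has a Hamiltonian cycle: a 3-bit cyclic Gray code visits every vertex exactly once and returns to the start.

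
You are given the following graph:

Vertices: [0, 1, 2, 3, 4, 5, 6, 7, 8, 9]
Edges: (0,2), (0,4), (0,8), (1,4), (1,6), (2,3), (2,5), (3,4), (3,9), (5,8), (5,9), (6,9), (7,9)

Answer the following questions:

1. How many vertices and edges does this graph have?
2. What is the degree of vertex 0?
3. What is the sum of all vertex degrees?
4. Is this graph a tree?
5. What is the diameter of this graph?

Count: 10 vertices, 13 edges.
Vertex 0 has neighbors [2, 4, 8], degree = 3.
Handshaking lemma: 2 * 13 = 26.
A tree on 10 vertices has 9 edges. This graph has 13 edges (4 extra). Not a tree.
Diameter (longest shortest path) = 4.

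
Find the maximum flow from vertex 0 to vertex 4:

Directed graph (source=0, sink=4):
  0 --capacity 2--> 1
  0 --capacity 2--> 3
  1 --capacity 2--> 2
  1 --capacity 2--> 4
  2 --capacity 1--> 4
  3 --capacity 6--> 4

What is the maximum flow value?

Computing max flow:
  Flow on (0->1): 2/2
  Flow on (0->3): 2/2
  Flow on (1->4): 2/2
  Flow on (3->4): 2/6
Maximum flow = 4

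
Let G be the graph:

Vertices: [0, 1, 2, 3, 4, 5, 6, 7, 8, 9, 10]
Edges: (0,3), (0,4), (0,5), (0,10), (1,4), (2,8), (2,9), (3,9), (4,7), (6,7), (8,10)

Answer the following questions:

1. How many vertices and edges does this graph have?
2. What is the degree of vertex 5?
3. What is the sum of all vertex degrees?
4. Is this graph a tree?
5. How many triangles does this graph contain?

Count: 11 vertices, 11 edges.
Vertex 5 has neighbors [0], degree = 1.
Handshaking lemma: 2 * 11 = 22.
A tree on 11 vertices has 10 edges. This graph has 11 edges (1 extra). Not a tree.
Number of triangles = 0.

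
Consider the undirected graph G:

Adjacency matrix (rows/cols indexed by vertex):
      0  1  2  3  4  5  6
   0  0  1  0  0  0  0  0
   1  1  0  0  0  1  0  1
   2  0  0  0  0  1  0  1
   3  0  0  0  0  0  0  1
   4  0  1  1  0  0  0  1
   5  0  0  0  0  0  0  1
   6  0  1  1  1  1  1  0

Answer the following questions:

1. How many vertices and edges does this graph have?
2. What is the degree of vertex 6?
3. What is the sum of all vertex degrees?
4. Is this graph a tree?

Count: 7 vertices, 8 edges.
Vertex 6 has neighbors [1, 2, 3, 4, 5], degree = 5.
Handshaking lemma: 2 * 8 = 16.
A tree on 7 vertices has 6 edges. This graph has 8 edges (2 extra). Not a tree.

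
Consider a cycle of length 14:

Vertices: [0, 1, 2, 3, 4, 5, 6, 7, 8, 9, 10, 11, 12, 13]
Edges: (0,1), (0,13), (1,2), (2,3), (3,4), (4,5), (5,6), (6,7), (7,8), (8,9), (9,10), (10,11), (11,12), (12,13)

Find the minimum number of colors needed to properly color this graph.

This is an even cycle (C_14). Even cycles are bipartite.
Chromatic number = 2.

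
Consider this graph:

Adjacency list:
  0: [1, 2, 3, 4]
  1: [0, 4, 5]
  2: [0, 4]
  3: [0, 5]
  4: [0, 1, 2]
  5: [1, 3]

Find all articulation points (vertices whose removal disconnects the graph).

No articulation points. The graph is biconnected.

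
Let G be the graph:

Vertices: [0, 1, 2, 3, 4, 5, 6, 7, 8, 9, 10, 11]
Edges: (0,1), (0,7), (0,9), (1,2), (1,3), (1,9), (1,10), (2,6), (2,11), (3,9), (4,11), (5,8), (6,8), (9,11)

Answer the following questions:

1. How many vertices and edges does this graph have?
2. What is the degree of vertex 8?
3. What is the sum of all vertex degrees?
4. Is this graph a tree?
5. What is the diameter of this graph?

Count: 12 vertices, 14 edges.
Vertex 8 has neighbors [5, 6], degree = 2.
Handshaking lemma: 2 * 14 = 28.
A tree on 12 vertices has 11 edges. This graph has 14 edges (3 extra). Not a tree.
Diameter (longest shortest path) = 6.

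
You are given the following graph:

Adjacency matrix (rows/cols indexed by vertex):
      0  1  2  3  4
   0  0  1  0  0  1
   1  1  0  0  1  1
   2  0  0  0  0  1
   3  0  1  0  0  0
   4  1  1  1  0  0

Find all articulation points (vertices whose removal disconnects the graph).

An articulation point is a vertex whose removal disconnects the graph.
Articulation points: [1, 4]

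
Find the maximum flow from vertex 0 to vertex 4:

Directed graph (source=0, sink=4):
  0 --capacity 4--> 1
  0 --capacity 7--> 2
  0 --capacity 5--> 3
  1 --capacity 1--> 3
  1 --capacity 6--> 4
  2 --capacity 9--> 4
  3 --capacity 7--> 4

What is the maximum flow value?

Computing max flow:
  Flow on (0->1): 4/4
  Flow on (0->2): 7/7
  Flow on (0->3): 5/5
  Flow on (1->4): 4/6
  Flow on (2->4): 7/9
  Flow on (3->4): 5/7
Maximum flow = 16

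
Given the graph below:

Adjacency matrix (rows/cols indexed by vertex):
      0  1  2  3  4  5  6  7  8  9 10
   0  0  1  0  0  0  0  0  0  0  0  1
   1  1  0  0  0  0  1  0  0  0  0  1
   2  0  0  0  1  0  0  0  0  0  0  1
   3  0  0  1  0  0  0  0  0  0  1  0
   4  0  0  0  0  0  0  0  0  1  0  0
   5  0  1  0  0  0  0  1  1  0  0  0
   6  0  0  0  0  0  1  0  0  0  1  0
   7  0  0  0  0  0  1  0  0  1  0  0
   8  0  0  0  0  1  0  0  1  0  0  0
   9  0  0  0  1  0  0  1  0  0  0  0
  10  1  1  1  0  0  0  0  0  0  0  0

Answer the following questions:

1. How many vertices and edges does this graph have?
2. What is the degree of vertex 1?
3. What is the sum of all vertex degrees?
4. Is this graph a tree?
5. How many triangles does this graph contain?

Count: 11 vertices, 12 edges.
Vertex 1 has neighbors [0, 5, 10], degree = 3.
Handshaking lemma: 2 * 12 = 24.
A tree on 11 vertices has 10 edges. This graph has 12 edges (2 extra). Not a tree.
Number of triangles = 1.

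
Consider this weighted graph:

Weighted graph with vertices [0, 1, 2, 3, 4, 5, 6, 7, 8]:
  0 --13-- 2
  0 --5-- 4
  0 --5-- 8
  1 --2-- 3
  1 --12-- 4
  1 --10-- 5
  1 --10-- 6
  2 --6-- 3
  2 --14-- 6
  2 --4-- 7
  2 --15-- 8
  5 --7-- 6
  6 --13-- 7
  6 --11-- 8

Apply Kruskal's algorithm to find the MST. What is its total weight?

Applying Kruskal's algorithm (sort edges by weight, add if no cycle):
  Add (1,3) w=2
  Add (2,7) w=4
  Add (0,4) w=5
  Add (0,8) w=5
  Add (2,3) w=6
  Add (5,6) w=7
  Add (1,6) w=10
  Skip (1,5) w=10 (creates cycle)
  Add (6,8) w=11
  Skip (1,4) w=12 (creates cycle)
  Skip (0,2) w=13 (creates cycle)
  Skip (6,7) w=13 (creates cycle)
  Skip (2,6) w=14 (creates cycle)
  Skip (2,8) w=15 (creates cycle)
MST weight = 50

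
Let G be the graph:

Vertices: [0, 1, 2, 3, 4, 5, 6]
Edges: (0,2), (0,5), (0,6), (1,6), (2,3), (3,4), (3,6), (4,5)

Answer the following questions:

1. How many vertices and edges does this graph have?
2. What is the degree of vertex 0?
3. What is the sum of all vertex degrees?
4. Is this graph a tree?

Count: 7 vertices, 8 edges.
Vertex 0 has neighbors [2, 5, 6], degree = 3.
Handshaking lemma: 2 * 8 = 16.
A tree on 7 vertices has 6 edges. This graph has 8 edges (2 extra). Not a tree.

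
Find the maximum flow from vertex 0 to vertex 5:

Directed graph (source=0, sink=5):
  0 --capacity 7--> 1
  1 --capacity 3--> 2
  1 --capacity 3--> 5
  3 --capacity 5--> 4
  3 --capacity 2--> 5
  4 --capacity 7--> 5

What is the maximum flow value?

Computing max flow:
  Flow on (0->1): 3/7
  Flow on (1->5): 3/3
Maximum flow = 3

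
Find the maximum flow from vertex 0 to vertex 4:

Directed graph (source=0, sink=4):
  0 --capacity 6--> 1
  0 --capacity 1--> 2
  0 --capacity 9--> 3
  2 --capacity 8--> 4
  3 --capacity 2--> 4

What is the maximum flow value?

Computing max flow:
  Flow on (0->2): 1/1
  Flow on (0->3): 2/9
  Flow on (2->4): 1/8
  Flow on (3->4): 2/2
Maximum flow = 3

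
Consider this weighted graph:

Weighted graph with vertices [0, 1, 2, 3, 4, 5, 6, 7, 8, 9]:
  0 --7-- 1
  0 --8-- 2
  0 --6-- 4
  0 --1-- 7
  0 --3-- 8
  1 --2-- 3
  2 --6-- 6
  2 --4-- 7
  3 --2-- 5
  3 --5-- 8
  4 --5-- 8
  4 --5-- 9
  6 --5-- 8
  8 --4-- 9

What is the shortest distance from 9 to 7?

Using Dijkstra's algorithm from vertex 9:
Shortest path: 9 -> 8 -> 0 -> 7
Total weight: 4 + 3 + 1 = 8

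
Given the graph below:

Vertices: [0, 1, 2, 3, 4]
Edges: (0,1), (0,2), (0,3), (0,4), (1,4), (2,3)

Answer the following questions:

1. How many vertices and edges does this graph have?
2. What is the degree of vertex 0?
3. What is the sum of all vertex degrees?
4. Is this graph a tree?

Count: 5 vertices, 6 edges.
Vertex 0 has neighbors [1, 2, 3, 4], degree = 4.
Handshaking lemma: 2 * 6 = 12.
A tree on 5 vertices has 4 edges. This graph has 6 edges (2 extra). Not a tree.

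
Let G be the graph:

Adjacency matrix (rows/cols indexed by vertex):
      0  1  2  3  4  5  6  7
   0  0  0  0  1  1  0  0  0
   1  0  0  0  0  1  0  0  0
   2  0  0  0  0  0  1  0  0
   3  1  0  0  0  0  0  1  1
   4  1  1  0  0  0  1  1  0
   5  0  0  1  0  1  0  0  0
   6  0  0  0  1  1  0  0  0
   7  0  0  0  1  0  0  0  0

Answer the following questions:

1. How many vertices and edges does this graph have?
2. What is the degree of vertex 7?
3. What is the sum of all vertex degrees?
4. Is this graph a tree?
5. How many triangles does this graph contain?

Count: 8 vertices, 8 edges.
Vertex 7 has neighbors [3], degree = 1.
Handshaking lemma: 2 * 8 = 16.
A tree on 8 vertices has 7 edges. This graph has 8 edges (1 extra). Not a tree.
Number of triangles = 0.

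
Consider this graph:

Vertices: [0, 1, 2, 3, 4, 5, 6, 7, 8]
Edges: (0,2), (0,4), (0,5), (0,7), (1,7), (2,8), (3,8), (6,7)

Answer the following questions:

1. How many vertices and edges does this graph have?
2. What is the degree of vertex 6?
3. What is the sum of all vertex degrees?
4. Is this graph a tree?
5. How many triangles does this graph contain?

Count: 9 vertices, 8 edges.
Vertex 6 has neighbors [7], degree = 1.
Handshaking lemma: 2 * 8 = 16.
A graph is a tree iff it is connected and has exactly n-1 edges. This graph is connected (all 9 vertices in one component) and has 9-1 = 8 edges. It is a tree.
Number of triangles = 0.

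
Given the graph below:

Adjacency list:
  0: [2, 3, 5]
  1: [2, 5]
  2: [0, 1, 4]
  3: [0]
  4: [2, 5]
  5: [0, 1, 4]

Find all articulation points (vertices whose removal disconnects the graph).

An articulation point is a vertex whose removal disconnects the graph.
Articulation points: [0]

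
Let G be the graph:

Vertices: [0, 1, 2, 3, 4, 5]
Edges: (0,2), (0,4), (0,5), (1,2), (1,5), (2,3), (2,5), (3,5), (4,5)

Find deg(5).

Vertex 5 has neighbors [0, 1, 2, 3, 4], so deg(5) = 5.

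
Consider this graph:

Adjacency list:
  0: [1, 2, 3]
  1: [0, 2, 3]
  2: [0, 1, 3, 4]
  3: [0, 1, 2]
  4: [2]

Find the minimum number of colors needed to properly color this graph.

The graph has a maximum clique of size 4 (lower bound on chromatic number).
A valid 4-coloring: {0: 1, 1: 2, 2: 0, 3: 3, 4: 1}.
Chromatic number = 4.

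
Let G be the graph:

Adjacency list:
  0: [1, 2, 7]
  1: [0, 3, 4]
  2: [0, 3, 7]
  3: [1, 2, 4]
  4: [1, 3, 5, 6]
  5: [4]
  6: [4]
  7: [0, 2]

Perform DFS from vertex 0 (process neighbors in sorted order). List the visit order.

DFS from vertex 0 (neighbors processed in ascending order):
Visit order: 0, 1, 3, 2, 7, 4, 5, 6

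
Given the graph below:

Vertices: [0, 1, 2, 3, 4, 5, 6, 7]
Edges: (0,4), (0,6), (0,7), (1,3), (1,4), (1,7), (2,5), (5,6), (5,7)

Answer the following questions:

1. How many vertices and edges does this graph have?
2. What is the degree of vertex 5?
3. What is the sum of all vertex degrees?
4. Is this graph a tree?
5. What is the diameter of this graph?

Count: 8 vertices, 9 edges.
Vertex 5 has neighbors [2, 6, 7], degree = 3.
Handshaking lemma: 2 * 9 = 18.
A tree on 8 vertices has 7 edges. This graph has 9 edges (2 extra). Not a tree.
Diameter (longest shortest path) = 4.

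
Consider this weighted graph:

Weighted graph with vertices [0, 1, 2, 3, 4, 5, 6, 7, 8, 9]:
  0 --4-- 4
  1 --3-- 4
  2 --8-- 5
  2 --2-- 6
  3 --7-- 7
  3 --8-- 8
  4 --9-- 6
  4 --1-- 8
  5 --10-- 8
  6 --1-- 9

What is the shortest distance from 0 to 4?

Using Dijkstra's algorithm from vertex 0:
Shortest path: 0 -> 4
Total weight: 4 = 4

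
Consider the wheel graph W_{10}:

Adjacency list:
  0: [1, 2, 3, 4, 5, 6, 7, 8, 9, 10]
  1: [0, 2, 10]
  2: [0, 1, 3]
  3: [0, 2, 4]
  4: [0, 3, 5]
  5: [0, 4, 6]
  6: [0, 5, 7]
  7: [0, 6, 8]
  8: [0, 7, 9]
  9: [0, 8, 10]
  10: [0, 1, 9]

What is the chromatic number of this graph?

W_{10} = C_{10} plus a hub adjacent to every cycle vertex.
The outer cycle needs 2 colors (even cycle); the hub is adjacent to all of them so needs a fresh color.
Chromatic number = 2 + 1 = 3.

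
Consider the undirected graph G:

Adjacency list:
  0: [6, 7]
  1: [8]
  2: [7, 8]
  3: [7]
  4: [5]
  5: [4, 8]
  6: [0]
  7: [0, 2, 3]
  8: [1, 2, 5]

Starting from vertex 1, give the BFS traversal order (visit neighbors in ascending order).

BFS from vertex 1 (neighbors processed in ascending order):
Visit order: 1, 8, 2, 5, 7, 4, 0, 3, 6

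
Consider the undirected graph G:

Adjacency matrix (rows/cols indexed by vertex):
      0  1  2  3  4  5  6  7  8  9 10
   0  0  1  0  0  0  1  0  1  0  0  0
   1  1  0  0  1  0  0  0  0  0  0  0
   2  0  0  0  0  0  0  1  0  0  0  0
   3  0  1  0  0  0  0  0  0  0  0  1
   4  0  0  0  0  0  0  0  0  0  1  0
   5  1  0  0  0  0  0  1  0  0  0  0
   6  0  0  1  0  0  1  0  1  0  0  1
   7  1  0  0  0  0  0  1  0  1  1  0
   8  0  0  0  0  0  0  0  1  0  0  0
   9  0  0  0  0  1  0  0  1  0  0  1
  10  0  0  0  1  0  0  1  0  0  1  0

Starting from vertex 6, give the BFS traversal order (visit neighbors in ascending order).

BFS from vertex 6 (neighbors processed in ascending order):
Visit order: 6, 2, 5, 7, 10, 0, 8, 9, 3, 1, 4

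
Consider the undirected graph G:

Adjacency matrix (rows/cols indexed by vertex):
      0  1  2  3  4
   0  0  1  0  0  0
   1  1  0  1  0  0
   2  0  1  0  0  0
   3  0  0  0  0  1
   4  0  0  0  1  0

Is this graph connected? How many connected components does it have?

Checking connectivity: the graph has 2 connected component(s).
Components: [[0, 1, 2], [3, 4]]. The graph is NOT connected.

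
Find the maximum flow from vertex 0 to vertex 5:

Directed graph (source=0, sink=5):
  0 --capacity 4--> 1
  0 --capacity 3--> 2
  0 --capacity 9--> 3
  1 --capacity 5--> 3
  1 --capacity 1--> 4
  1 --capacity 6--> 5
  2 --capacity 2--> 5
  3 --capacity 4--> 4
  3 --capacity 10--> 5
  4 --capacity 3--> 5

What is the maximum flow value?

Computing max flow:
  Flow on (0->1): 4/4
  Flow on (0->2): 2/3
  Flow on (0->3): 9/9
  Flow on (1->5): 4/6
  Flow on (2->5): 2/2
  Flow on (3->5): 9/10
Maximum flow = 15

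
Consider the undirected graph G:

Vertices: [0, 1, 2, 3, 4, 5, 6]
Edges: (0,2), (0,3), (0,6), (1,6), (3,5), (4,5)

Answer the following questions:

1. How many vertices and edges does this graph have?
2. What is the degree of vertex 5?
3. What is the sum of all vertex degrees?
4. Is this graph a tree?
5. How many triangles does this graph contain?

Count: 7 vertices, 6 edges.
Vertex 5 has neighbors [3, 4], degree = 2.
Handshaking lemma: 2 * 6 = 12.
A graph is a tree iff it is connected and has exactly n-1 edges. This graph is connected (all 7 vertices in one component) and has 7-1 = 6 edges. It is a tree.
Number of triangles = 0.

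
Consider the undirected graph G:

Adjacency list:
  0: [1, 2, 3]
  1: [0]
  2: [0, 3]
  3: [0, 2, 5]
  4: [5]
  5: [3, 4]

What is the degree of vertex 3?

Vertex 3 has neighbors [0, 2, 5], so deg(3) = 3.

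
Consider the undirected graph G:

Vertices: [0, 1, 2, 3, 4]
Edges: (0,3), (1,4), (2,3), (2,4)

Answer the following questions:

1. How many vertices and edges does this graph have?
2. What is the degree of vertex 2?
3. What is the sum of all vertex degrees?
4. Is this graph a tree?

Count: 5 vertices, 4 edges.
Vertex 2 has neighbors [3, 4], degree = 2.
Handshaking lemma: 2 * 4 = 8.
A graph is a tree iff it is connected and has exactly n-1 edges. This graph is connected (all 5 vertices in one component) and has 5-1 = 4 edges. It is a tree.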